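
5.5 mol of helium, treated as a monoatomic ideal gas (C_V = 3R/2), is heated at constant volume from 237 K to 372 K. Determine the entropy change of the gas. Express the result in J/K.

ΔS = 30.9 J/K

At constant volume, ΔS = nC_V ln(T₂/T₁) with C_V = 3R/2 = 12.47 J mol⁻¹ K⁻¹.
ΔS = 5.5 × 12.47 × ln(372/237) = 30.9 J/K.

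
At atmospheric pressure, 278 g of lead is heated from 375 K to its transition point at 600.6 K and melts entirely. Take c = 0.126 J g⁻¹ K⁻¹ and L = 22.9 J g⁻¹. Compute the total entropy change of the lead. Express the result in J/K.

ΔS = 27.1 J/K

Warming step: ΔS₁ = m c ln(T_tr/T_i) = 278 × 0.126 × ln(600.6/375) = 16.5 J/K.
Phase change: ΔS₂ = +mL/T_tr = 278 × 22.9 / 600.6 = 10.6 J/K.
ΔS_total = (16.5) + (10.6) = 27.1 J/K.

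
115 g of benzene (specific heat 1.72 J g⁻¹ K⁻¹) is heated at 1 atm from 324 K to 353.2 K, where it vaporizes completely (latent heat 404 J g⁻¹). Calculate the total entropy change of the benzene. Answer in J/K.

ΔS = 149 J/K

Warming step: ΔS₁ = m c ln(T_tr/T_i) = 115 × 1.72 × ln(353.2/324) = 17.07 J/K.
Phase change: ΔS₂ = +mL/T_tr = 115 × 404 / 353.2 = 131.5 J/K.
ΔS_total = (17.07) + (131.5) = 149 J/K.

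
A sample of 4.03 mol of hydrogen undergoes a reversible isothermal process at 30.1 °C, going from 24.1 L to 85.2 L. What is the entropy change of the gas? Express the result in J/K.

For an isothermal ideal gas ΔS_gas = nR ln(V₂/V₁) = 4.03 × 8.314 × ln(85.2/24.1) = 42.3 J/K.

ΔS_gas = 42.3 J/K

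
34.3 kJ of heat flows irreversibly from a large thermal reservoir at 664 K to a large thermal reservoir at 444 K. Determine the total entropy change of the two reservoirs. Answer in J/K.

ΔS_total = 25.6 J/K

ΔS_hot = −Q/T_H = −34300/664 = -51.66 J/K and ΔS_cold = +Q/T_C = 34300/444 = 77.25 J/K.
ΔS_total = -51.66 + 77.25 = 25.6 J/K, positive as the second law requires.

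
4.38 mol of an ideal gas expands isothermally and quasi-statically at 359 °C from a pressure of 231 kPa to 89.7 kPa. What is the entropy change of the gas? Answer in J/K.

For an isothermal ideal gas ΔS_gas = nR ln(P₁/P₂) = 4.38 × 8.314 × ln(231/89.7) = 34.4 J/K.

ΔS_gas = 34.4 J/K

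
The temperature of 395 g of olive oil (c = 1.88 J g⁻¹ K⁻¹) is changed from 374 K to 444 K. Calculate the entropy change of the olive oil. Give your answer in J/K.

ΔS = 127 J/K

ΔS = ∫dQ_rev/T = m c ln(T₂/T₁) = 395 × 1.88 × ln(444/374) = 127 J/K.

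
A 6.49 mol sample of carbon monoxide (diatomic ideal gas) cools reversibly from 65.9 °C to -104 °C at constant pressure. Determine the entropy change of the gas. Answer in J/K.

ΔS = -131 J/K

In kelvin: T₁ = 339.05 K, T₂ = 169.15 K. At constant pressure, ΔS = nC_p ln(T₂/T₁) with C_p = 7R/2 = 29.1 J mol⁻¹ K⁻¹.
ΔS = 6.49 × 29.1 × ln(169.15/339.05) = -131 J/K.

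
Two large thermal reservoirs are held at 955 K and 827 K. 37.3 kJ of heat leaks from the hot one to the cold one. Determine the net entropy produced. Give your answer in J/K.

ΔS_total = 6.05 J/K

ΔS_hot = −Q/T_H = −37300/955 = -39.058 J/K and ΔS_cold = +Q/T_C = 37300/827 = 45.103 J/K.
ΔS_total = -39.058 + 45.103 = 6.05 J/K, positive as the second law requires.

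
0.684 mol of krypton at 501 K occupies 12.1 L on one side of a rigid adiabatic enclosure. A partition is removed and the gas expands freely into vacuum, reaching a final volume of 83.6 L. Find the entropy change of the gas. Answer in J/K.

No heat is exchanged and no work is done, so the ideal-gas temperature stays constant.
Entropy is a state function; using a reversible isothermal path, ΔS_gas = nR ln(V₂/V₁) = 0.684 × 8.314 × ln(83.6/12.1) = 11 J/K.

ΔS_gas = 11 J/K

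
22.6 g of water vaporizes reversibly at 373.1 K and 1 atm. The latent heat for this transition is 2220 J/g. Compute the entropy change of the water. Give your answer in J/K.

ΔS = 134 J/K

Heat absorbed by the substance: Q = mL = 22.6 × 2220 = 50172 J.
At constant T, ΔS = Q_rev/T = 50172 / 373.1 = 134 J/K.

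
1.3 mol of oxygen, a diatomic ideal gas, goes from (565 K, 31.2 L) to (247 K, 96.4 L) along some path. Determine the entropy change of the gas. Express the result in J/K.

ΔS = -10.2 J/K

Entropy is a state function: ΔS = nC_V ln(T₂/T₁) + nR ln(V₂/V₁), with C_V = 5R/2 = 20.79 J mol⁻¹ K⁻¹ for a diatomic ideal gas.
ΔS = 1.3 × [20.79 × ln(247/565) + 8.314 × ln(96.4/31.2)] = -10.2 J/K.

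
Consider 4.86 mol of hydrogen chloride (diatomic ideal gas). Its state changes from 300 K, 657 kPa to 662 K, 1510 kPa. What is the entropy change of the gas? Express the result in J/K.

ΔS = nC_p ln(T₂/T₁) − nR ln(P₂/P₁), with C_p = 7R/2 = 29.1 J mol⁻¹ K⁻¹ for a diatomic ideal gas.
ΔS = 4.86 × [29.1 × ln(662/300) − 8.314 × ln(1510/657)] = 78.3 J/K.

ΔS = 78.3 J/K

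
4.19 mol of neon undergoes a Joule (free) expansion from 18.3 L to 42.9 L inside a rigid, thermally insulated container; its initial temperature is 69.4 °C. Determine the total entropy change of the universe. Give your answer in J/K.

No heat is exchanged and no work is done, so the ideal-gas temperature stays constant.
Entropy is a state function; using a reversible isothermal path, ΔS_gas = nR ln(V₂/V₁) = 4.19 × 8.314 × ln(42.9/18.3) = 29.7 J/K.
The insulated surroundings exchange no heat, so ΔS_surr = 0 and ΔS_universe = ΔS_gas.

ΔS_universe = 29.7 J/K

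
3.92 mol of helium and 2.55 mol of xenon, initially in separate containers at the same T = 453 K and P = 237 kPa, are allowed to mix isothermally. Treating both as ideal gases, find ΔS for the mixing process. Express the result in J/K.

ΔS_mix = 36.1 J/K

Mole fractions: x_A = 3.92/6.47 = 0.606, x_B = 0.394.
ΔS_mix = −R(n_A ln x_A + n_B ln x_B) = −8.314 × (3.92 ln 0.606 + 2.55 ln 0.394) = 36.1 J/K.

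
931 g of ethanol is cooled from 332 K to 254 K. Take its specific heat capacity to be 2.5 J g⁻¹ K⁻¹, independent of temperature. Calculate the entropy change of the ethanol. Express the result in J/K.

ΔS = ∫dQ_rev/T = m c ln(T₂/T₁) = 931 × 2.5 × ln(254/332) = -623 J/K.

ΔS = -623 J/K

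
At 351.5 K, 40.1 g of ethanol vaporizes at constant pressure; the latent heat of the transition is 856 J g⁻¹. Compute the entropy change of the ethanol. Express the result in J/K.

Heat absorbed by the substance: Q = mL = 40.1 × 856 = 34325.6 J.
At constant T, ΔS = Q_rev/T = 34325.6 / 351.5 = 97.7 J/K.

ΔS = 97.7 J/K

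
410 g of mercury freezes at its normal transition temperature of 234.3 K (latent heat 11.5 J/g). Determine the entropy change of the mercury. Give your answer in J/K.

ΔS = -20.1 J/K

Heat released by the substance: Q = −mL = −410 × 11.5 = −4715 J.
At constant T, ΔS = Q_rev/T = −4715 / 234.3 = -20.1 J/K.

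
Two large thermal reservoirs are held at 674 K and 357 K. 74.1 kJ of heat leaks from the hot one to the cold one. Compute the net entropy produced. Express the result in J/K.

ΔS_total = 97.6 J/K

ΔS_hot = −Q/T_H = −74100/674 = -109.94 J/K and ΔS_cold = +Q/T_C = 74100/357 = 207.56 J/K.
ΔS_total = -109.94 + 207.56 = 97.6 J/K, positive as the second law requires.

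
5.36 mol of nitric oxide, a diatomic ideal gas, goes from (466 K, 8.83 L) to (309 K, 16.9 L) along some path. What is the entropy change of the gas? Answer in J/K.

ΔS = -16.8 J/K

Entropy is a state function: ΔS = nC_V ln(T₂/T₁) + nR ln(V₂/V₁), with C_V = 5R/2 = 20.79 J mol⁻¹ K⁻¹ for a diatomic ideal gas.
ΔS = 5.36 × [20.79 × ln(309/466) + 8.314 × ln(16.9/8.83)] = -16.8 J/K.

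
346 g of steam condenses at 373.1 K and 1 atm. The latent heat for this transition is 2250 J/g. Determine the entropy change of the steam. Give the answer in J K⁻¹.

ΔS = -2090 J/K

Heat released by the substance: Q = −mL = −346 × 2250 = −778500 J.
At constant T, ΔS = Q_rev/T = −778500 / 373.1 = -2090 J/K.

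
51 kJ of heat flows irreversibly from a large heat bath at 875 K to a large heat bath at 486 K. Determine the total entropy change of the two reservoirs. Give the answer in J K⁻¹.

ΔS_total = 46.7 J/K

ΔS_hot = −Q/T_H = −51000/875 = -58.286 J/K and ΔS_cold = +Q/T_C = 51000/486 = 104.94 J/K.
ΔS_total = -58.286 + 104.94 = 46.7 J/K, positive as the second law requires.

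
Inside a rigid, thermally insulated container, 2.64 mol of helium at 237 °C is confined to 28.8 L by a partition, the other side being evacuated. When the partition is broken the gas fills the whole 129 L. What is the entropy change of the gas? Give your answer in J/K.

No heat is exchanged and no work is done, so the ideal-gas temperature stays constant.
Entropy is a state function; using a reversible isothermal path, ΔS_gas = nR ln(V₂/V₁) = 2.64 × 8.314 × ln(129/28.8) = 32.9 J/K.

ΔS_gas = 32.9 J/K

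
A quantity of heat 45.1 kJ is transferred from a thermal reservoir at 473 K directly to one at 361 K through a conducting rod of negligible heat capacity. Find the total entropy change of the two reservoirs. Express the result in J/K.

ΔS_hot = −Q/T_H = −45100/473 = -95.35 J/K and ΔS_cold = +Q/T_C = 45100/361 = 124.9 J/K.
ΔS_total = -95.35 + 124.9 = 29.6 J/K, positive as the second law requires.

ΔS_total = 29.6 J/K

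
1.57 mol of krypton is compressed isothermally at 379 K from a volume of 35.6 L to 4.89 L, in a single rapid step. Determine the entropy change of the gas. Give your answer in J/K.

Entropy is a state function, so ΔS_gas depends only on the end states.
For an isothermal ideal gas ΔS_gas = nR ln(V₂/V₁) = 1.57 × 8.314 × ln(4.89/35.6) = -25.9 J/K.

ΔS_gas = -25.9 J/K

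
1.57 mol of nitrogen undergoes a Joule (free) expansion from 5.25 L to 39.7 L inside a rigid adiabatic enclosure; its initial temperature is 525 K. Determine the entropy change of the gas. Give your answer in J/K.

For an ideal gas in free expansion Q = 0 and W = 0, so T is unchanged.
Entropy is a state function; using a reversible isothermal path, ΔS_gas = nR ln(V₂/V₁) = 1.57 × 8.314 × ln(39.7/5.25) = 26.4 J/K.

ΔS_gas = 26.4 J/K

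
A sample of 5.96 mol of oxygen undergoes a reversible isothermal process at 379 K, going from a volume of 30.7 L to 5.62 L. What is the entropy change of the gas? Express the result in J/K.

ΔS_gas = -84.1 J/K

For an isothermal ideal gas ΔS_gas = nR ln(V₂/V₁) = 5.96 × 8.314 × ln(5.62/30.7) = -84.1 J/K.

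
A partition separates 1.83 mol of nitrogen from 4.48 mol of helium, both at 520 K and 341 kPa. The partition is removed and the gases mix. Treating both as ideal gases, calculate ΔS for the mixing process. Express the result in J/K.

Mole fractions: x_A = 1.83/6.31 = 0.29, x_B = 0.71.
ΔS_mix = −R(n_A ln x_A + n_B ln x_B) = −8.314 × (1.83 ln 0.29 + 4.48 ln 0.71) = 31.6 J/K.

ΔS_mix = 31.6 J/K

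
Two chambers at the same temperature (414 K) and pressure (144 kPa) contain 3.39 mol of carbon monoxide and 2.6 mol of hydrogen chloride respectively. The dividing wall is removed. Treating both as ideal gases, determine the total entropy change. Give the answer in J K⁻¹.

ΔS_mix = 34.1 J/K

Mole fractions: x_A = 3.39/5.99 = 0.566, x_B = 0.434.
ΔS_mix = −R(n_A ln x_A + n_B ln x_B) = −8.314 × (3.39 ln 0.566 + 2.6 ln 0.434) = 34.1 J/K.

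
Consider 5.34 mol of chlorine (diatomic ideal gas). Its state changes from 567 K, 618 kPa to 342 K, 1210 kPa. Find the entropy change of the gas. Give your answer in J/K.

ΔS = -108 J/K

ΔS = nC_p ln(T₂/T₁) − nR ln(P₂/P₁), with C_p = 7R/2 = 29.1 J mol⁻¹ K⁻¹ for a diatomic ideal gas.
ΔS = 5.34 × [29.1 × ln(342/567) − 8.314 × ln(1210/618)] = -108 J/K.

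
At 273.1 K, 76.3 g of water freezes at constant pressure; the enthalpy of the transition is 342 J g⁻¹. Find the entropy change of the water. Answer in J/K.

Heat released by the substance: Q = −mL = −76.3 × 342 = −26094.6 J.
At constant T, ΔS = Q_rev/T = −26094.6 / 273.1 = -95.5 J/K.

ΔS = -95.5 J/K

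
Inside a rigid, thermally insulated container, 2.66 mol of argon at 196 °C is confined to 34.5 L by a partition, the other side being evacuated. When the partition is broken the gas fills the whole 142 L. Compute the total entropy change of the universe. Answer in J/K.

ΔS_universe = 31.3 J/K

No heat is exchanged and no work is done, so the ideal-gas temperature stays constant.
Entropy is a state function; using a reversible isothermal path, ΔS_gas = nR ln(V₂/V₁) = 2.66 × 8.314 × ln(142/34.5) = 31.3 J/K.
The insulated surroundings exchange no heat, so ΔS_surr = 0 and ΔS_universe = ΔS_gas.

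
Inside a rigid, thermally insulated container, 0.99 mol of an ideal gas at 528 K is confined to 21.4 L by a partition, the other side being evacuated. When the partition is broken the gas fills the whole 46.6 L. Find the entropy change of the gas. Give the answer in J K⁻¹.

For an ideal gas in free expansion Q = 0 and W = 0, so T is unchanged.
Entropy is a state function; using a reversible isothermal path, ΔS_gas = nR ln(V₂/V₁) = 0.99 × 8.314 × ln(46.6/21.4) = 6.41 J/K.

ΔS_gas = 6.41 J/K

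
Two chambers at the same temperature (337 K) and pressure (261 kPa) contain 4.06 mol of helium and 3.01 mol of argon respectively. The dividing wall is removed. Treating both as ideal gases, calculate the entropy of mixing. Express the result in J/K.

ΔS_mix = 40.1 J/K

Mole fractions: x_A = 4.06/7.07 = 0.574, x_B = 0.426.
ΔS_mix = −R(n_A ln x_A + n_B ln x_B) = −8.314 × (4.06 ln 0.574 + 3.01 ln 0.426) = 40.1 J/K.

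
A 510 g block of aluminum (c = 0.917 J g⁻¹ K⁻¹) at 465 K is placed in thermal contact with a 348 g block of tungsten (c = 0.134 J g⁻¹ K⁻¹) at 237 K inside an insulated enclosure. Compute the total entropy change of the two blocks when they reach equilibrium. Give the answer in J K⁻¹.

Energy balance: T_f = (m₁c₁T₁ + m₂c₂T₂)/(m₁c₁ + m₂c₂) = 444.33 K.
ΔS₁ = m₁c₁ ln(T_f/T₁) = 467.67 × ln(444.33/465) = -21.27 J/K.
ΔS₂ = m₂c₂ ln(T_f/T₂) = 46.632 × ln(444.33/237) = 29.31 J/K.
ΔS_total = -21.27 + 29.31 = 8.04 J/K.

ΔS_total = 8.04 J/K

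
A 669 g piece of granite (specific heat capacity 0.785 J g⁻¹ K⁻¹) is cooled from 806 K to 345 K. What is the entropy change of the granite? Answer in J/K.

ΔS = ∫dQ_rev/T = m c ln(T₂/T₁) = 669 × 0.785 × ln(345/806) = -446 J/K.

ΔS = -446 J/K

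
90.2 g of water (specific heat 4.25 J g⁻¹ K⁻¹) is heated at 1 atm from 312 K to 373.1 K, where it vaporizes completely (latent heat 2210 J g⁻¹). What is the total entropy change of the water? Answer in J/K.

ΔS = 603 J/K

Warming step: ΔS₁ = m c ln(T_tr/T_i) = 90.2 × 4.25 × ln(373.1/312) = 68.56 J/K.
Phase change: ΔS₂ = +mL/T_tr = 90.2 × 2210 / 373.1 = 534.3 J/K.
ΔS_total = (68.56) + (534.3) = 603 J/K.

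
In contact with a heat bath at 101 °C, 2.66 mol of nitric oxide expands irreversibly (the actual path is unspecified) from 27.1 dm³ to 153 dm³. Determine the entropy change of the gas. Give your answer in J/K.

ΔS_gas = 38.3 J/K

Entropy is a state function, so ΔS_gas depends only on the end states.
For an isothermal ideal gas ΔS_gas = nR ln(V₂/V₁) = 2.66 × 8.314 × ln(153/27.1) = 38.3 J/K.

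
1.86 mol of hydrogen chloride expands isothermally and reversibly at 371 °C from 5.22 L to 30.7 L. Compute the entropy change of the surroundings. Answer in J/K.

ΔS_surr = -27.4 J/K

For an isothermal ideal gas ΔS_gas = nR ln(V₂/V₁) = 1.86 × 8.314 × ln(30.7/5.22) = 27.4 J/K.
The process is reversible, so ΔS_surr = −ΔS_gas = -27.4 J/K and ΔS_universe = 0.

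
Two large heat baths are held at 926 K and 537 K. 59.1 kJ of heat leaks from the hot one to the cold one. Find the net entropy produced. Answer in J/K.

ΔS_total = 46.2 J/K

ΔS_hot = −Q/T_H = −59100/926 = -63.823 J/K and ΔS_cold = +Q/T_C = 59100/537 = 110.06 J/K.
ΔS_total = -63.823 + 110.06 = 46.2 J/K, positive as the second law requires.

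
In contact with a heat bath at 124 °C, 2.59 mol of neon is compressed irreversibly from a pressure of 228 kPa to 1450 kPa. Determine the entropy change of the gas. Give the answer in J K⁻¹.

Entropy is a state function, so ΔS_gas depends only on the end states.
For an isothermal ideal gas ΔS_gas = nR ln(P₁/P₂) = 2.59 × 8.314 × ln(228/1450) = -39.8 J/K.

ΔS_gas = -39.8 J/K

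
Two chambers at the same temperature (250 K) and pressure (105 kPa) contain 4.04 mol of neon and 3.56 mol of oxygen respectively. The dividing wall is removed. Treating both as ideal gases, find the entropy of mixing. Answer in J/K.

Mole fractions: x_A = 4.04/7.6 = 0.532, x_B = 0.468.
ΔS_mix = −R(n_A ln x_A + n_B ln x_B) = −8.314 × (4.04 ln 0.532 + 3.56 ln 0.468) = 43.7 J/K.

ΔS_mix = 43.7 J/K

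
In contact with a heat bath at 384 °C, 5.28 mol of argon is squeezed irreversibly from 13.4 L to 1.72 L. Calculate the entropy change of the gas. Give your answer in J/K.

ΔS_gas = -90.1 J/K

Entropy is a state function, so ΔS_gas depends only on the end states.
For an isothermal ideal gas ΔS_gas = nR ln(V₂/V₁) = 5.28 × 8.314 × ln(1.72/13.4) = -90.1 J/K.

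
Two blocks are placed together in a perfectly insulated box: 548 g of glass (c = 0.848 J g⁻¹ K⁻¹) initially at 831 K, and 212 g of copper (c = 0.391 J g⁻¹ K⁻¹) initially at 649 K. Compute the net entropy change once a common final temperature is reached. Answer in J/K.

Energy balance: T_f = (m₁c₁T₁ + m₂c₂T₂)/(m₁c₁ + m₂c₂) = 803.45 K.
ΔS₁ = m₁c₁ ln(T_f/T₁) = 464.704 × ln(803.45/831) = -15.67 J/K.
ΔS₂ = m₂c₂ ln(T_f/T₂) = 82.892 × ln(803.45/649) = 17.7 J/K.
ΔS_total = -15.67 + 17.7 = 2.03 J/K.

ΔS_total = 2.03 J/K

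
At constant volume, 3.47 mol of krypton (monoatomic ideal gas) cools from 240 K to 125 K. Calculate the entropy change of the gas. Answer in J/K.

At constant volume, ΔS = nC_V ln(T₂/T₁) with C_V = 3R/2 = 12.47 J mol⁻¹ K⁻¹.
ΔS = 3.47 × 12.47 × ln(125/240) = -28.2 J/K.

ΔS = -28.2 J/K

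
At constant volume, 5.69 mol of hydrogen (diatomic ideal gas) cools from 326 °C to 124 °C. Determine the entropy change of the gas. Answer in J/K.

ΔS = -48.6 J/K

In kelvin: T₁ = 599.15 K, T₂ = 397.15 K. At constant volume, ΔS = nC_V ln(T₂/T₁) with C_V = 5R/2 = 20.79 J mol⁻¹ K⁻¹.
ΔS = 5.69 × 20.79 × ln(397.15/599.15) = -48.6 J/K.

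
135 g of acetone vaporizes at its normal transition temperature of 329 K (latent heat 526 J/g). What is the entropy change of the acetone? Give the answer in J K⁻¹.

Heat absorbed by the substance: Q = mL = 135 × 526 = 71010 J.
At constant T, ΔS = Q_rev/T = 71010 / 329 = 216 J/K.

ΔS = 216 J/K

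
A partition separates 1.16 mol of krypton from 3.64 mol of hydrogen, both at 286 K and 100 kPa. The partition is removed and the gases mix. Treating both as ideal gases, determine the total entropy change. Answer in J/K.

ΔS_mix = 22.1 J/K

Mole fractions: x_A = 1.16/4.8 = 0.242, x_B = 0.758.
ΔS_mix = −R(n_A ln x_A + n_B ln x_B) = −8.314 × (1.16 ln 0.242 + 3.64 ln 0.758) = 22.1 J/K.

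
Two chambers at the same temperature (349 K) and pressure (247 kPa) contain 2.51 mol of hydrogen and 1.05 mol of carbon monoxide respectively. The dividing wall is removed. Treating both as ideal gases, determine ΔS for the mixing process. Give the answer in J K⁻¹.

Mole fractions: x_A = 2.51/3.56 = 0.705, x_B = 0.295.
ΔS_mix = −R(n_A ln x_A + n_B ln x_B) = −8.314 × (2.51 ln 0.705 + 1.05 ln 0.295) = 18 J/K.

ΔS_mix = 18 J/K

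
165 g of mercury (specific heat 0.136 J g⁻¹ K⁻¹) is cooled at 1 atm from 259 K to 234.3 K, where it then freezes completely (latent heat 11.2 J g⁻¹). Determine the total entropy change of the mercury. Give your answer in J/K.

ΔS = -10.1 J/K

Cooling step: ΔS₁ = m c ln(T_tr/T_i) = 165 × 0.136 × ln(234.3/259) = -2.249 J/K.
Phase change: ΔS₂ = −mL/T_tr = −165 × 11.2 / 234.3 = -7.887 J/K.
ΔS_total = (-2.249) + (-7.887) = -10.1 J/K.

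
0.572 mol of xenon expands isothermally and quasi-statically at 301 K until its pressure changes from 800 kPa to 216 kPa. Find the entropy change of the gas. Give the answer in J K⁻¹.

For an isothermal ideal gas ΔS_gas = nR ln(P₁/P₂) = 0.572 × 8.314 × ln(800/216) = 6.23 J/K.

ΔS_gas = 6.23 J/K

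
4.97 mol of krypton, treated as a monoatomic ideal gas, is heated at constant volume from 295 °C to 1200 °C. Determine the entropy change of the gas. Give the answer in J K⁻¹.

In kelvin: T₁ = 568.15 K, T₂ = 1473.15 K. At constant volume, ΔS = nC_V ln(T₂/T₁) with C_V = 3R/2 = 12.47 J mol⁻¹ K⁻¹.
ΔS = 4.97 × 12.47 × ln(1473.15/568.15) = 59.1 J/K.

ΔS = 59.1 J/K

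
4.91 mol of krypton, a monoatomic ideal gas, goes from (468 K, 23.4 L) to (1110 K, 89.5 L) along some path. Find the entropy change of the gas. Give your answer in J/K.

ΔS = 108 J/K

Entropy is a state function: ΔS = nC_V ln(T₂/T₁) + nR ln(V₂/V₁), with C_V = 3R/2 = 12.47 J mol⁻¹ K⁻¹ for a monoatomic ideal gas.
ΔS = 4.91 × [12.47 × ln(1110/468) + 8.314 × ln(89.5/23.4)] = 108 J/K.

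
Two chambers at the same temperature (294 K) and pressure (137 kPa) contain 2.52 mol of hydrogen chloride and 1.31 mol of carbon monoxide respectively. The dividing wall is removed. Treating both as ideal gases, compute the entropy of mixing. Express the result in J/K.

ΔS_mix = 20.5 J/K

Mole fractions: x_A = 2.52/3.83 = 0.658, x_B = 0.342.
ΔS_mix = −R(n_A ln x_A + n_B ln x_B) = −8.314 × (2.52 ln 0.658 + 1.31 ln 0.342) = 20.5 J/K.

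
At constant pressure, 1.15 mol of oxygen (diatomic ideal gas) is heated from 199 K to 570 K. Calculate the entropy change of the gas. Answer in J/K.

ΔS = 35.2 J/K

At constant pressure, ΔS = nC_p ln(T₂/T₁) with C_p = 7R/2 = 29.1 J mol⁻¹ K⁻¹.
ΔS = 1.15 × 29.1 × ln(570/199) = 35.2 J/K.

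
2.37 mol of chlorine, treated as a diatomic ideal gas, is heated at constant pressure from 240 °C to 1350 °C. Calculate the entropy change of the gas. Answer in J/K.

ΔS = 79.4 J/K

In kelvin: T₁ = 513.15 K, T₂ = 1623.15 K. At constant pressure, ΔS = nC_p ln(T₂/T₁) with C_p = 7R/2 = 29.1 J mol⁻¹ K⁻¹.
ΔS = 2.37 × 29.1 × ln(1623.15/513.15) = 79.4 J/K.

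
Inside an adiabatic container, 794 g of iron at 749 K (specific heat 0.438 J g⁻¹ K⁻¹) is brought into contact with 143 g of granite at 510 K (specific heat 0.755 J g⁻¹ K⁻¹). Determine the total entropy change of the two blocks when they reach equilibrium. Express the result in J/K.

Energy balance: T_f = (m₁c₁T₁ + m₂c₂T₂)/(m₁c₁ + m₂c₂) = 692.38 K.
ΔS₁ = m₁c₁ ln(T_f/T₁) = 347.772 × ln(692.38/749) = -27.34 J/K.
ΔS₂ = m₂c₂ ln(T_f/T₂) = 107.965 × ln(692.38/510) = 33.01 J/K.
ΔS_total = -27.34 + 33.01 = 5.67 J/K.

ΔS_total = 5.67 J/K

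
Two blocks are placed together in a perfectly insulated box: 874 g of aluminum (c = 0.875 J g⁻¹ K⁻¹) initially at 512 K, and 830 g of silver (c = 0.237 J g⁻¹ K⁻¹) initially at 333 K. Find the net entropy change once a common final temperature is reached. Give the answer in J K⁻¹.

Energy balance: T_f = (m₁c₁T₁ + m₂c₂T₂)/(m₁c₁ + m₂c₂) = 475.38 K.
ΔS₁ = m₁c₁ ln(T_f/T₁) = 764.75 × ln(475.38/512) = -56.76 J/K.
ΔS₂ = m₂c₂ ln(T_f/T₂) = 196.71 × ln(475.38/333) = 70.02 J/K.
ΔS_total = -56.76 + 70.02 = 13.3 J/K.

ΔS_total = 13.3 J/K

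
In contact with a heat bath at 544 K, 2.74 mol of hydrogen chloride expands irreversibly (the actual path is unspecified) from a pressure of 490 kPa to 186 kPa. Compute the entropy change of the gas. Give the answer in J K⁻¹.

ΔS_gas = 22.1 J/K

Entropy is a state function, so ΔS_gas depends only on the end states.
For an isothermal ideal gas ΔS_gas = nR ln(P₁/P₂) = 2.74 × 8.314 × ln(490/186) = 22.1 J/K.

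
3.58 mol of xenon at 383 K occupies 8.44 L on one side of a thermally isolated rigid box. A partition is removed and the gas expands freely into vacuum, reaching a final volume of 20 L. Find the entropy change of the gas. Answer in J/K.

ΔS_gas = 25.7 J/K

For an ideal gas in free expansion Q = 0 and W = 0, so T is unchanged.
Entropy is a state function; using a reversible isothermal path, ΔS_gas = nR ln(V₂/V₁) = 3.58 × 8.314 × ln(20/8.44) = 25.7 J/K.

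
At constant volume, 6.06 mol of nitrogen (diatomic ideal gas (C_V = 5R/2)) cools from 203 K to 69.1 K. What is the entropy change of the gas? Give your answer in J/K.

ΔS = -136 J/K

At constant volume, ΔS = nC_V ln(T₂/T₁) with C_V = 5R/2 = 20.79 J mol⁻¹ K⁻¹.
ΔS = 6.06 × 20.79 × ln(69.1/203) = -136 J/K.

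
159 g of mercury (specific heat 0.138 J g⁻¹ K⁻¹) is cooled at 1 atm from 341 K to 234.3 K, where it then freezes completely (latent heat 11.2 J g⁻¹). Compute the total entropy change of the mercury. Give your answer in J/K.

ΔS = -15.8 J/K

Cooling step: ΔS₁ = m c ln(T_tr/T_i) = 159 × 0.138 × ln(234.3/341) = -8.234 J/K.
Phase change: ΔS₂ = −mL/T_tr = −159 × 11.2 / 234.3 = -7.601 J/K.
ΔS_total = (-8.234) + (-7.601) = -15.8 J/K.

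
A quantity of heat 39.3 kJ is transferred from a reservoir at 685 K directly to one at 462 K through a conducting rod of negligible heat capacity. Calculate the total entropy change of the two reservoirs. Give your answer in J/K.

ΔS_hot = −Q/T_H = −39300/685 = -57.37 J/K and ΔS_cold = +Q/T_C = 39300/462 = 85.06 J/K.
ΔS_total = -57.37 + 85.06 = 27.7 J/K, positive as the second law requires.

ΔS_total = 27.7 J/K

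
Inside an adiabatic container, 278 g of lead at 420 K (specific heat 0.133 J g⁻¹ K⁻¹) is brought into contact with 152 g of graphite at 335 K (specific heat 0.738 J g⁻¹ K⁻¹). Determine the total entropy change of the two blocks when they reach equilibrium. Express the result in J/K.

Energy balance: T_f = (m₁c₁T₁ + m₂c₂T₂)/(m₁c₁ + m₂c₂) = 356.07 K.
ΔS₁ = m₁c₁ ln(T_f/T₁) = 36.974 × ln(356.07/420) = -6.105 J/K.
ΔS₂ = m₂c₂ ln(T_f/T₂) = 112.176 × ln(356.07/335) = 6.843 J/K.
ΔS_total = -6.105 + 6.843 = 0.738 J/K.

ΔS_total = 0.738 J/K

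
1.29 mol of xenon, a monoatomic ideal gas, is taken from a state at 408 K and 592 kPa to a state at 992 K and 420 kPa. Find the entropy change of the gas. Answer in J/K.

ΔS = nC_p ln(T₂/T₁) − nR ln(P₂/P₁), with C_p = 5R/2 = 20.79 J mol⁻¹ K⁻¹ for a monoatomic ideal gas.
ΔS = 1.29 × [20.79 × ln(992/408) − 8.314 × ln(420/592)] = 27.5 J/K.

ΔS = 27.5 J/K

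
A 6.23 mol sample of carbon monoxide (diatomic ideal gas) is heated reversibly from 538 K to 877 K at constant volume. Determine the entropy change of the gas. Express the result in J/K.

At constant volume, ΔS = nC_V ln(T₂/T₁) with C_V = 5R/2 = 20.79 J mol⁻¹ K⁻¹.
ΔS = 6.23 × 20.79 × ln(877/538) = 63.3 J/K.

ΔS = 63.3 J/K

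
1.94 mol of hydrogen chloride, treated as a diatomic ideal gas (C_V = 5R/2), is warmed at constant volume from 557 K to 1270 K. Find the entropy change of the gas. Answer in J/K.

At constant volume, ΔS = nC_V ln(T₂/T₁) with C_V = 5R/2 = 20.79 J mol⁻¹ K⁻¹.
ΔS = 1.94 × 20.79 × ln(1270/557) = 33.2 J/K.

ΔS = 33.2 J/K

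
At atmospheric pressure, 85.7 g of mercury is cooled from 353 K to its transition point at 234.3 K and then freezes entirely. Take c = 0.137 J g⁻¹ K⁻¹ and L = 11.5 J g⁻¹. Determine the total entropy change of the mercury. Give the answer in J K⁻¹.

ΔS = -9.02 J/K

Cooling step: ΔS₁ = m c ln(T_tr/T_i) = 85.7 × 0.137 × ln(234.3/353) = -4.812 J/K.
Phase change: ΔS₂ = −mL/T_tr = −85.7 × 11.5 / 234.3 = -4.206 J/K.
ΔS_total = (-4.812) + (-4.206) = -9.02 J/K.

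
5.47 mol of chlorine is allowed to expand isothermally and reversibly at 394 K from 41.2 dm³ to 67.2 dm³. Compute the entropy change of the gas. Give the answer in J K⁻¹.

ΔS_gas = 22.2 J/K

For an isothermal ideal gas ΔS_gas = nR ln(V₂/V₁) = 5.47 × 8.314 × ln(67.2/41.2) = 22.2 J/K.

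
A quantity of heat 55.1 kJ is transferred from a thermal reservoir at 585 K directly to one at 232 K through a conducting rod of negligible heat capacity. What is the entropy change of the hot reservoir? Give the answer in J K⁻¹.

ΔS_hot = -94.2 J/K

The hot reservoir loses heat Q, so ΔS_hot = −Q/T_H = −55100/585 = -94.2 J/K.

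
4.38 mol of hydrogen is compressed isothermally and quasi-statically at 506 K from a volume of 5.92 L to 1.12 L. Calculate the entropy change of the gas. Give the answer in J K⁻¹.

For an isothermal ideal gas ΔS_gas = nR ln(V₂/V₁) = 4.38 × 8.314 × ln(1.12/5.92) = -60.6 J/K.

ΔS_gas = -60.6 J/K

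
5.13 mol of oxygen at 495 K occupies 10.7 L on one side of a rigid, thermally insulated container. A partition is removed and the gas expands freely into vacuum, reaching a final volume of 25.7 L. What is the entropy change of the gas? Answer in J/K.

ΔS_gas = 37.4 J/K

No heat is exchanged and no work is done, so the ideal-gas temperature stays constant.
Entropy is a state function; using a reversible isothermal path, ΔS_gas = nR ln(V₂/V₁) = 5.13 × 8.314 × ln(25.7/10.7) = 37.4 J/K.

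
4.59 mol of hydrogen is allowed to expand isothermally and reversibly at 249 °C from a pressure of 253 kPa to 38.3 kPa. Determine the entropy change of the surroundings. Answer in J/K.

ΔS_surr = -72 J/K

For an isothermal ideal gas ΔS_gas = nR ln(P₁/P₂) = 4.59 × 8.314 × ln(253/38.3) = 72 J/K.
The process is reversible, so ΔS_surr = −ΔS_gas = -72 J/K and ΔS_universe = 0.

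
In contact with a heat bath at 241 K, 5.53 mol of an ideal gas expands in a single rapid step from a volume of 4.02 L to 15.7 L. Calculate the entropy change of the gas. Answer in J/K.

ΔS_gas = 62.6 J/K

Entropy is a state function, so ΔS_gas depends only on the end states.
For an isothermal ideal gas ΔS_gas = nR ln(V₂/V₁) = 5.53 × 8.314 × ln(15.7/4.02) = 62.6 J/K.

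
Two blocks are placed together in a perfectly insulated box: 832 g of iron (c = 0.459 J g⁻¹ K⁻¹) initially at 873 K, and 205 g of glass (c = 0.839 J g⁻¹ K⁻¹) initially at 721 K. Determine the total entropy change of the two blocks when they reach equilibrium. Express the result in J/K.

Energy balance: T_f = (m₁c₁T₁ + m₂c₂T₂)/(m₁c₁ + m₂c₂) = 825.8 K.
ΔS₁ = m₁c₁ ln(T_f/T₁) = 381.888 × ln(825.8/873) = -21.226 J/K.
ΔS₂ = m₂c₂ ln(T_f/T₂) = 171.995 × ln(825.8/721) = 23.342 J/K.
ΔS_total = -21.226 + 23.342 = 2.12 J/K.

ΔS_total = 2.12 J/K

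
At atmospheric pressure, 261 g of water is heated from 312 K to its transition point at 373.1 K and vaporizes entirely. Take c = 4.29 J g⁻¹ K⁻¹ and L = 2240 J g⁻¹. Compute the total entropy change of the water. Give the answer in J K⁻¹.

Warming step: ΔS₁ = m c ln(T_tr/T_i) = 261 × 4.29 × ln(373.1/312) = 200.2 J/K.
Phase change: ΔS₂ = +mL/T_tr = 261 × 2240 / 373.1 = 1567 J/K.
ΔS_total = (200.2) + (1567) = 1770 J/K.

ΔS = 1770 J/K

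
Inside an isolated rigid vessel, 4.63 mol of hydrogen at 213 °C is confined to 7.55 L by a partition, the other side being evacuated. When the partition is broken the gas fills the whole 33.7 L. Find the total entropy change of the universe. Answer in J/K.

No heat is exchanged and no work is done, so the ideal-gas temperature stays constant.
Entropy is a state function; using a reversible isothermal path, ΔS_gas = nR ln(V₂/V₁) = 4.63 × 8.314 × ln(33.7/7.55) = 57.6 J/K.
The insulated surroundings exchange no heat, so ΔS_surr = 0 and ΔS_universe = ΔS_gas.

ΔS_universe = 57.6 J/K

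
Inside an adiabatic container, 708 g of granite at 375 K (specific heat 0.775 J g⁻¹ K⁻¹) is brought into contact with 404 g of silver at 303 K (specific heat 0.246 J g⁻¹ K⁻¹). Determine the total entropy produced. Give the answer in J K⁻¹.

ΔS_total = 1.82 J/K

Energy balance: T_f = (m₁c₁T₁ + m₂c₂T₂)/(m₁c₁ + m₂c₂) = 363.96 K.
ΔS₁ = m₁c₁ ln(T_f/T₁) = 548.7 × ln(363.96/375) = -16.4 J/K.
ΔS₂ = m₂c₂ ln(T_f/T₂) = 99.384 × ln(363.96/303) = 18.22 J/K.
ΔS_total = -16.4 + 18.22 = 1.82 J/K.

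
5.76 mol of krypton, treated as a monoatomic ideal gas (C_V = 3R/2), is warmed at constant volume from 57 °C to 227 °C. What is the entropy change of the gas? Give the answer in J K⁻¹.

ΔS = 29.8 J/K

In kelvin: T₁ = 330.15 K, T₂ = 500.15 K. At constant volume, ΔS = nC_V ln(T₂/T₁) with C_V = 3R/2 = 12.47 J mol⁻¹ K⁻¹.
ΔS = 5.76 × 12.47 × ln(500.15/330.15) = 29.8 J/K.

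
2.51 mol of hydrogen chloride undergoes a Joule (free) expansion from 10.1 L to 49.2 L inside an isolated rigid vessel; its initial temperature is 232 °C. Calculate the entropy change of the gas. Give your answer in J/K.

No heat is exchanged and no work is done, so the ideal-gas temperature stays constant.
Entropy is a state function; using a reversible isothermal path, ΔS_gas = nR ln(V₂/V₁) = 2.51 × 8.314 × ln(49.2/10.1) = 33 J/K.

ΔS_gas = 33 J/K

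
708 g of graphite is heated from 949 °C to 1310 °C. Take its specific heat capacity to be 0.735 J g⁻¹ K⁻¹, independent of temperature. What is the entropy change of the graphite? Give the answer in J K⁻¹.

In kelvin: T₁ = 1222.15 K, T₂ = 1583.15 K. ΔS = ∫dQ_rev/T = m c ln(T₂/T₁) = 708 × 0.735 × ln(1583.15/1222.15) = 135 J/K.

ΔS = 135 J/K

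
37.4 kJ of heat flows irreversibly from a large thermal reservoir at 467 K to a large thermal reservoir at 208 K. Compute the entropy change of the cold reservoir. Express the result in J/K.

The cold reservoir gains heat Q, so ΔS_cold = +Q/T_C = 37400/208 = 180 J/K.

ΔS_cold = 180 J/K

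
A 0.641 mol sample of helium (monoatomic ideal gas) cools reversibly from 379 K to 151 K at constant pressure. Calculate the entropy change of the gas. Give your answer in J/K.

ΔS = -12.3 J/K

At constant pressure, ΔS = nC_p ln(T₂/T₁) with C_p = 5R/2 = 20.79 J mol⁻¹ K⁻¹.
ΔS = 0.641 × 20.79 × ln(151/379) = -12.3 J/K.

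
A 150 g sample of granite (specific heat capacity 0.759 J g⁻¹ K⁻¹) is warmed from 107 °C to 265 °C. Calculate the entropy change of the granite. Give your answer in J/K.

ΔS = 39.6 J/K

In kelvin: T₁ = 380.15 K, T₂ = 538.15 K. ΔS = ∫dQ_rev/T = m c ln(T₂/T₁) = 150 × 0.759 × ln(538.15/380.15) = 39.6 J/K.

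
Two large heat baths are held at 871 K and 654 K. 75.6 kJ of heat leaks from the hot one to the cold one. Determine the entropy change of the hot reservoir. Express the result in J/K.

The hot reservoir loses heat Q, so ΔS_hot = −Q/T_H = −75600/871 = -86.8 J/K.

ΔS_hot = -86.8 J/K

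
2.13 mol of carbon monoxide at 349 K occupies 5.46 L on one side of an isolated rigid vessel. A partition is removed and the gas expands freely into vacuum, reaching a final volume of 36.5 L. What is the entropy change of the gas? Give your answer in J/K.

ΔS_gas = 33.6 J/K

No heat is exchanged and no work is done, so the ideal-gas temperature stays constant.
Entropy is a state function; using a reversible isothermal path, ΔS_gas = nR ln(V₂/V₁) = 2.13 × 8.314 × ln(36.5/5.46) = 33.6 J/K.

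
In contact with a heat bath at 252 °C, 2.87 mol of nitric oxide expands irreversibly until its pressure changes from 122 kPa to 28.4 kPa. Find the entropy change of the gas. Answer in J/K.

Entropy is a state function, so ΔS_gas depends only on the end states.
For an isothermal ideal gas ΔS_gas = nR ln(P₁/P₂) = 2.87 × 8.314 × ln(122/28.4) = 34.8 J/K.

ΔS_gas = 34.8 J/K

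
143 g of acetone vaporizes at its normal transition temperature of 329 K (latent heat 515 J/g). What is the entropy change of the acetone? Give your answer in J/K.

ΔS = 224 J/K

Heat absorbed by the substance: Q = mL = 143 × 515 = 73645 J.
At constant T, ΔS = Q_rev/T = 73645 / 329 = 224 J/K.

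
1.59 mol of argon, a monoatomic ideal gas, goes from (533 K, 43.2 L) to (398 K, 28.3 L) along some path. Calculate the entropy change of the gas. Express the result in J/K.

ΔS = -11.4 J/K

Entropy is a state function: ΔS = nC_V ln(T₂/T₁) + nR ln(V₂/V₁), with C_V = 3R/2 = 12.47 J mol⁻¹ K⁻¹ for a monoatomic ideal gas.
ΔS = 1.59 × [12.47 × ln(398/533) + 8.314 × ln(28.3/43.2)] = -11.4 J/K.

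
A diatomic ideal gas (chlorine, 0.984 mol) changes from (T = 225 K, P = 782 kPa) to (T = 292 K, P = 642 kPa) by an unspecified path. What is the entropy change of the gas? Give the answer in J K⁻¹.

ΔS = nC_p ln(T₂/T₁) − nR ln(P₂/P₁), with C_p = 7R/2 = 29.1 J mol⁻¹ K⁻¹ for a diatomic ideal gas.
ΔS = 0.984 × [29.1 × ln(292/225) − 8.314 × ln(642/782)] = 9.08 J/K.

ΔS = 9.08 J/K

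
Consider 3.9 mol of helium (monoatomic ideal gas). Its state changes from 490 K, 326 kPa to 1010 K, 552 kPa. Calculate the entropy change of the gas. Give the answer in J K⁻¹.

ΔS = 41.6 J/K

ΔS = nC_p ln(T₂/T₁) − nR ln(P₂/P₁), with C_p = 5R/2 = 20.79 J mol⁻¹ K⁻¹ for a monoatomic ideal gas.
ΔS = 3.9 × [20.79 × ln(1010/490) − 8.314 × ln(552/326)] = 41.6 J/K.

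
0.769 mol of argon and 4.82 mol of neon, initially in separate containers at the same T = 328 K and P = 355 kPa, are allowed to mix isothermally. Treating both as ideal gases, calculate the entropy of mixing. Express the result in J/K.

ΔS_mix = 18.6 J/K

Mole fractions: x_A = 0.769/5.59 = 0.138, x_B = 0.862.
ΔS_mix = −R(n_A ln x_A + n_B ln x_B) = −8.314 × (0.769 ln 0.138 + 4.82 ln 0.862) = 18.6 J/K.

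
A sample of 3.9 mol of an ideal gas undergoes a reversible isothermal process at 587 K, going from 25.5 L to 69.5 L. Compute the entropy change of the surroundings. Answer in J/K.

For an isothermal ideal gas ΔS_gas = nR ln(V₂/V₁) = 3.9 × 8.314 × ln(69.5/25.5) = 32.5 J/K.
The process is reversible, so ΔS_surr = −ΔS_gas = -32.5 J/K and ΔS_universe = 0.

ΔS_surr = -32.5 J/K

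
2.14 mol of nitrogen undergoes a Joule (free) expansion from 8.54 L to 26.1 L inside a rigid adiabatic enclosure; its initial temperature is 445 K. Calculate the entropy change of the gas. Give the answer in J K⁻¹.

For an ideal gas in free expansion Q = 0 and W = 0, so T is unchanged.
Entropy is a state function; using a reversible isothermal path, ΔS_gas = nR ln(V₂/V₁) = 2.14 × 8.314 × ln(26.1/8.54) = 19.9 J/K.

ΔS_gas = 19.9 J/K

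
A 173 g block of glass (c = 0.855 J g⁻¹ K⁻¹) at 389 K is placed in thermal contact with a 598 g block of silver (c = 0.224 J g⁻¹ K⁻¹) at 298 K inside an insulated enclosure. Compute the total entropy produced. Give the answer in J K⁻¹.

ΔS_total = 2.48 J/K

Energy balance: T_f = (m₁c₁T₁ + m₂c₂T₂)/(m₁c₁ + m₂c₂) = 345.75 K.
ΔS₁ = m₁c₁ ln(T_f/T₁) = 147.915 × ln(345.75/389) = -17.43 J/K.
ΔS₂ = m₂c₂ ln(T_f/T₂) = 133.952 × ln(345.75/298) = 19.91 J/K.
ΔS_total = -17.43 + 19.91 = 2.48 J/K.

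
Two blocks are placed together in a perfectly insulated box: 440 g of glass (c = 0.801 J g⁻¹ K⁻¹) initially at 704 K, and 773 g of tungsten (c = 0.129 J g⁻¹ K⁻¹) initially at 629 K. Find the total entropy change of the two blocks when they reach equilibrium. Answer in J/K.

ΔS_total = 0.483 J/K

Energy balance: T_f = (m₁c₁T₁ + m₂c₂T₂)/(m₁c₁ + m₂c₂) = 687.46 K.
ΔS₁ = m₁c₁ ln(T_f/T₁) = 352.44 × ln(687.46/704) = -8.379 J/K.
ΔS₂ = m₂c₂ ln(T_f/T₂) = 99.717 × ln(687.46/629) = 8.862 J/K.
ΔS_total = -8.379 + 8.862 = 0.483 J/K.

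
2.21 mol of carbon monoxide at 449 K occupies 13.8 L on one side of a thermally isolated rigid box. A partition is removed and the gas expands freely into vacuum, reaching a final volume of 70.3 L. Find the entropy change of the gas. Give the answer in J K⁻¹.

No heat is exchanged and no work is done, so the ideal-gas temperature stays constant.
Entropy is a state function; using a reversible isothermal path, ΔS_gas = nR ln(V₂/V₁) = 2.21 × 8.314 × ln(70.3/13.8) = 29.9 J/K.

ΔS_gas = 29.9 J/K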